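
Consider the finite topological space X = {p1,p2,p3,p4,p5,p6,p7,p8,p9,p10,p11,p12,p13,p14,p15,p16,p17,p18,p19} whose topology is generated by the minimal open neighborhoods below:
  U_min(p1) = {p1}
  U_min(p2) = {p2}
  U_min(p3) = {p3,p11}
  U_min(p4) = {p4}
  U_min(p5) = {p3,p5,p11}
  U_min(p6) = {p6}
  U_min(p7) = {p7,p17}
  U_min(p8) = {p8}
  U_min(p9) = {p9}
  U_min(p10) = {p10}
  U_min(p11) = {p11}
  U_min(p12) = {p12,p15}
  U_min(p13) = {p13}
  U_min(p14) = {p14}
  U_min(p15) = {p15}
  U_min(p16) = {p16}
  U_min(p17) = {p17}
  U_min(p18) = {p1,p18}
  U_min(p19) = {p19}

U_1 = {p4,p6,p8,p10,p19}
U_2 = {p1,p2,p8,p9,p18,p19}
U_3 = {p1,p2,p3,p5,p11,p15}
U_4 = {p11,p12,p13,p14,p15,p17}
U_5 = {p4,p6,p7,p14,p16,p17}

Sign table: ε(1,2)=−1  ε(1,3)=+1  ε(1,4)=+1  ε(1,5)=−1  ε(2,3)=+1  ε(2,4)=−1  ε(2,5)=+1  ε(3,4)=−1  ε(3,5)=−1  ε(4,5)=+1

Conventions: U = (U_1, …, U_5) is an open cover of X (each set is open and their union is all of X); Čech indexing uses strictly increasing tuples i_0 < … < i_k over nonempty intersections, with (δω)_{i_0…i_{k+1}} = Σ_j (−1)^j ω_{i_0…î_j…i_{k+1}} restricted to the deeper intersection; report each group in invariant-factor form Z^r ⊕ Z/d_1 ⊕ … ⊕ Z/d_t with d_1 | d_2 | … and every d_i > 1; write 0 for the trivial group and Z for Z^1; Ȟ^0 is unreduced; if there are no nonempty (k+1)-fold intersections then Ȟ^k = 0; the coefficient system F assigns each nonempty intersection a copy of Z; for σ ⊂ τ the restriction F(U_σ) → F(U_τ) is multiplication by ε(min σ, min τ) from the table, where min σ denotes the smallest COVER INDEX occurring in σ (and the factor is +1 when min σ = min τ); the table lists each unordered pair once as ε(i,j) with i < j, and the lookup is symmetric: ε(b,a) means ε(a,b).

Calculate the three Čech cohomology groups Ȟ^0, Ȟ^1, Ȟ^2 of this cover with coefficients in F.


Ȟ^0 = 0, Ȟ^1 = Z/2, Ȟ^2 = 0

cover nerve:
  U12={p8,p19} U15={p4,p6} U23={p1,p2} U34={p11,p15} U45={p14,p17}
C dims 5,5; δ0: rk 5, SNF 1^4·2
Ȟ^0: (5−5)−0=0 ⇒ 0
Ȟ^1: (5−0)−5=0 plus torsion [2] ⇒ Z/2
Ȟ^2: (0−0)−0=0 ⇒ 0


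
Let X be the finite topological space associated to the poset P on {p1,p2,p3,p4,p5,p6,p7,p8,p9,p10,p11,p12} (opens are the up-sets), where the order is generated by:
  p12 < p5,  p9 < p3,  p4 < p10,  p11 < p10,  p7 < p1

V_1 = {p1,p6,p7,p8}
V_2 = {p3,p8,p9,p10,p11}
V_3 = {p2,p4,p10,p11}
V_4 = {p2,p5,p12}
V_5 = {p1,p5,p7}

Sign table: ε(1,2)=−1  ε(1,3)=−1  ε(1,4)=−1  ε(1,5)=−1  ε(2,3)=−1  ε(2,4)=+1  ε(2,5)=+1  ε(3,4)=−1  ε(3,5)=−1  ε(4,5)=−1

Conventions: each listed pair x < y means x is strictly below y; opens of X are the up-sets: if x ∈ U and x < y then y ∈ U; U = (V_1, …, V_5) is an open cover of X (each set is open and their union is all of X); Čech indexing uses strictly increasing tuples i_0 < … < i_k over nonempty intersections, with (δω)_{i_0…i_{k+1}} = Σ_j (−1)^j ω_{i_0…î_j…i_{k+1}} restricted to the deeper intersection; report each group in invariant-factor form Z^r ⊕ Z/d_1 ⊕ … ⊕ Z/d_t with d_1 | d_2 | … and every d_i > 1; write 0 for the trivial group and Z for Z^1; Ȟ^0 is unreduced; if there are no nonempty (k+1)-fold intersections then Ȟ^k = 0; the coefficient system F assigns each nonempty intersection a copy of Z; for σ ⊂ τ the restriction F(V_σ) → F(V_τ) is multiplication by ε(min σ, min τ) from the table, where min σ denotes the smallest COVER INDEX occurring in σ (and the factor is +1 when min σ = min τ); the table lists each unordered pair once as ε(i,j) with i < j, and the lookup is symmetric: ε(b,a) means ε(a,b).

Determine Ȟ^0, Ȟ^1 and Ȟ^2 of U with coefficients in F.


intersection data:
  V12={p8} V15={p1,p7} V23={p10,p11} V34={p2} V45={p5}
C dims 5,5; δ0: rk 5, SNF 1^4·2
Ȟ^0 = (5 − 5) − 0 = 0, so Ȟ^0 ≅ 0
Ȟ^1 = (5 − 0) − 5 = 0 plus torsion [2], so Ȟ^1 ≅ Z/2
Ȟ^2 = (0 − 0) − 0 = 0, so Ȟ^2 ≅ 0

Ȟ^0 ≅ 0; Ȟ^1 ≅ Z/2; Ȟ^2 ≅ 0


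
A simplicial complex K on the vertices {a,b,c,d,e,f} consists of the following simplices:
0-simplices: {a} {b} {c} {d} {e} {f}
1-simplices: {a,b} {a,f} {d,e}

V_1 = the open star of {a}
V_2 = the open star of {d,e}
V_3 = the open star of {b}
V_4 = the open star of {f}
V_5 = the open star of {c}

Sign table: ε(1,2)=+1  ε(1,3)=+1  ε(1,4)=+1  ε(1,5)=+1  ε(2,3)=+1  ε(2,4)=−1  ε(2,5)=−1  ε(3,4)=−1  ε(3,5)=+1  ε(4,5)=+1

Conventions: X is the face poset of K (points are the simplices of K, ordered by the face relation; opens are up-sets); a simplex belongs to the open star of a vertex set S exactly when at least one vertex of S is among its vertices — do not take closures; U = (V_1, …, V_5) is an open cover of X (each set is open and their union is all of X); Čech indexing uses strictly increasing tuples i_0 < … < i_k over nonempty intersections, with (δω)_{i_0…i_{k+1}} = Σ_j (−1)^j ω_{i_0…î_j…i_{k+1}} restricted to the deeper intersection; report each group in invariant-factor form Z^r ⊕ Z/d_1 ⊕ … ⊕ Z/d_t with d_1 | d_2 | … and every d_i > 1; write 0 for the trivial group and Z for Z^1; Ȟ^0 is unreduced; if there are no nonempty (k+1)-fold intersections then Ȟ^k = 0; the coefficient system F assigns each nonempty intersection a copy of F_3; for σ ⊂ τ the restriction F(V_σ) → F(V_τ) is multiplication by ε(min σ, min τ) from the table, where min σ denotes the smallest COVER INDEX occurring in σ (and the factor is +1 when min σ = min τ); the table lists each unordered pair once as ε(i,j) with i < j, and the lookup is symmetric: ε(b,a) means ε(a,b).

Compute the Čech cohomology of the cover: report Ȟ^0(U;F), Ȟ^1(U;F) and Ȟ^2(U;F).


nonempty intersections:
  V1={{a},{a,b},{a,f}} V2={{d},{e},{d,e}} V3={{b},{a,b}} V4={{f},{a,f}} V5={{c}}
  V13={{a,b}} V14={{a,f}}
C dims 5,2; δ0: rk_F3 2
Ȟ^0: (5−2)−0=3 ⇒ Z/3 ⊕ Z/3 ⊕ Z/3
Ȟ^1: (2−0)−2=0 ⇒ 0
Ȟ^2: (0−0)−0=0 ⇒ 0

Ȟ^0 = Z/3 ⊕ Z/3 ⊕ Z/3,  Ȟ^1 = 0,  Ȟ^2 = 0


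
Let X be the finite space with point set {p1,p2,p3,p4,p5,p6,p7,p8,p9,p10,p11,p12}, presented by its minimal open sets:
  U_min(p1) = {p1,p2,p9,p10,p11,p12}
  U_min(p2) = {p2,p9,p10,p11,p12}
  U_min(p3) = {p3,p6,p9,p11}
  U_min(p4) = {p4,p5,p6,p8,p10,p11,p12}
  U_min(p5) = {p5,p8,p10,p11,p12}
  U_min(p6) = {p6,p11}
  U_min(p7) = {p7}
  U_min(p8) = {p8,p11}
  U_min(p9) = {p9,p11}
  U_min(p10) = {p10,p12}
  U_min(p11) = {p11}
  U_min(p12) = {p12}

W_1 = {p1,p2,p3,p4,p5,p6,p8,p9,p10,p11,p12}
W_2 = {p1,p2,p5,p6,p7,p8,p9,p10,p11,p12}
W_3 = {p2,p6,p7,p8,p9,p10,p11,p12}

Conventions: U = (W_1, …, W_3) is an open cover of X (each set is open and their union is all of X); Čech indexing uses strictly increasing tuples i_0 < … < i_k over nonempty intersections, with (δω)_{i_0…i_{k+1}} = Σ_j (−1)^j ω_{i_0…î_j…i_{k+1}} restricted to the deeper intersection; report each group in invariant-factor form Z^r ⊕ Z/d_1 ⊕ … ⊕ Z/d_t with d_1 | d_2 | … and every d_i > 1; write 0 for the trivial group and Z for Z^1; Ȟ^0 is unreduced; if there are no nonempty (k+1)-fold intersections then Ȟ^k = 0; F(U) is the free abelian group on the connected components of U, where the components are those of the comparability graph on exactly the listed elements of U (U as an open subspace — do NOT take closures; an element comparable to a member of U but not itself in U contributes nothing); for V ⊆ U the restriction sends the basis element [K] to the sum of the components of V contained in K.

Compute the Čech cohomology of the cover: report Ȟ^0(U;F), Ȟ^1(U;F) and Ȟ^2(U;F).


nonempty intersections:
  W12={p1,p2,p5,p6,p8,p9,p10,p11,p12} W13={p2,p6,p8,p9,p10,p11,p12} W23={p2,p6,p7,p8,p9,p10,p11,p12}
  W123={p2,p6,p8,p9,p10,p11,p12}
components per intersection:
  W1: {p1,p2,p3,p4,p5,p6,p8,p9,p10,p11,p12}
  W2: {p1,p2,p5,p6,p8,p9,p10,p11,p12} {p7}
  W3: {p2,p6,p8,p9,p10,p11,p12} {p7}
  W12: {p1,p2,p5,p6,p8,p9,p10,p11,p12}
  W13: {p2,p6,p8,p9,p10,p11,p12}
  W23: {p2,p6,p8,p9,p10,p11,p12} {p7}
  W123: {p2,p6,p8,p9,p10,p11,p12}
C dims 5,4,1; δ0: rk 3, SNF 1^3; δ1: rk 1, SNF 1^1
Ȟ^0: (5−3)−0=2 ⇒ Z^2
Ȟ^1: (4−1)−3=0 ⇒ 0
Ȟ^2: (1−0)−1=0 ⇒ 0

Ȟ^0(U;F) ≅ Z^2; Ȟ^1(U;F) ≅ 0; Ȟ^2(U;F) ≅ 0


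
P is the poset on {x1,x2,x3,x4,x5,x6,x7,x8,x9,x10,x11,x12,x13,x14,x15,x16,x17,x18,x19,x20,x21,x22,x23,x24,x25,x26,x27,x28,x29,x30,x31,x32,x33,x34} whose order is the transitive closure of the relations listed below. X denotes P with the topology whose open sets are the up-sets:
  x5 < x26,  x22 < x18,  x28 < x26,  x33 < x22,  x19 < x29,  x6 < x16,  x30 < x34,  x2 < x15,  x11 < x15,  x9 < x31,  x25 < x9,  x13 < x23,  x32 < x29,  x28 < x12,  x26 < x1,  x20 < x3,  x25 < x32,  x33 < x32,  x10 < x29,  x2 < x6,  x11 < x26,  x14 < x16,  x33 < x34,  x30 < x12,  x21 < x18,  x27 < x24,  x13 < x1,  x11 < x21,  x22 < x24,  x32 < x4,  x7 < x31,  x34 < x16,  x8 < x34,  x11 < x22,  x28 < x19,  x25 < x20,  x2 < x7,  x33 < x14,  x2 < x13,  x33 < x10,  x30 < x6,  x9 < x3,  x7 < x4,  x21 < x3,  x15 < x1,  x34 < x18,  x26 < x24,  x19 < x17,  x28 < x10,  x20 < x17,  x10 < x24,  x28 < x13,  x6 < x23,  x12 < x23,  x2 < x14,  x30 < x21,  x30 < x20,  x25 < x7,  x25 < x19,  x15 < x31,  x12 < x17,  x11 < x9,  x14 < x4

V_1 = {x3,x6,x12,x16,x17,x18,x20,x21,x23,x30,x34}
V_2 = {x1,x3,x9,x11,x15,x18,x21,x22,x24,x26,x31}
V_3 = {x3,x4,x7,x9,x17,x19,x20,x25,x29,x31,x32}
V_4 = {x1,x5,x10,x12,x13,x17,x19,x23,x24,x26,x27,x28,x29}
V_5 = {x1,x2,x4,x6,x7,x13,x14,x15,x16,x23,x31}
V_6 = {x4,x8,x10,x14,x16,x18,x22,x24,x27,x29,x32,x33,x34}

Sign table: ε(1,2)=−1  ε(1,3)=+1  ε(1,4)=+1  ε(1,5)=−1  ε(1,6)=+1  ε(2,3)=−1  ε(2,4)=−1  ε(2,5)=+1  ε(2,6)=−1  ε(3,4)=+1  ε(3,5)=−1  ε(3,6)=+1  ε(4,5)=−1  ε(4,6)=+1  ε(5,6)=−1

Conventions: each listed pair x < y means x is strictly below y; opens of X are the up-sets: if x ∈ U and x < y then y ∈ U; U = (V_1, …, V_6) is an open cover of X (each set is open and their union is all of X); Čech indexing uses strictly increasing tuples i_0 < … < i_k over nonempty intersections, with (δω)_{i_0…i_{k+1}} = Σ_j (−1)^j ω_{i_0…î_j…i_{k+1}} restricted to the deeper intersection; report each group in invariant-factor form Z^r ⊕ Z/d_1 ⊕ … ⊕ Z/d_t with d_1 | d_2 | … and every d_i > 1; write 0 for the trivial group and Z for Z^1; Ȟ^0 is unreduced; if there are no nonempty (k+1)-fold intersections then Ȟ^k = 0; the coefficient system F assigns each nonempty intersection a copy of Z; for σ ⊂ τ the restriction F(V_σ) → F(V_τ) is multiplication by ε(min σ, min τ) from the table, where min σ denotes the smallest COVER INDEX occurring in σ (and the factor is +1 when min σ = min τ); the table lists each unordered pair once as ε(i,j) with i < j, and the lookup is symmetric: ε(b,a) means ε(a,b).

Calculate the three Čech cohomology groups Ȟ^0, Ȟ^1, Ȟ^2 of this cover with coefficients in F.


intersection data:
  V12={x3,x18,x21} V13={x3,x17,x20} V14={x12,x17,x23} V15={x6,x16,x23} V16={x16,x18,x34} V23={x3,x9,x31} V24={x1,x24,x26} V25={x1,x15,x31} V26={x18,x22,x24} V34={x17,x19,x29} V35={x4,x7,x31} V36={x4,x29,x32} V45={x1,x13,x23} V46={x10,x24,x27,x29} V56={x4,x14,x16}
  V123={x3} V126={x18} V134={x17} V145={x23} V156={x16} V235={x31} V245={x1} V246={x24} V346={x29} V356={x4}
C dims 6,15,10; δ0: rk 5, SNF 1^5; δ1: rk 10, SNF 1^9·2
Ȟ^0 = (6 − 5) − 0 = 1, so Ȟ^0 ≅ Z
Ȟ^1 = (15 − 10) − 5 = 0, so Ȟ^1 ≅ 0
Ȟ^2 = (10 − 0) − 10 = 0 plus torsion [2], so Ȟ^2 ≅ Z/2

Ȟ^0 ≅ Z; Ȟ^1 ≅ 0; Ȟ^2 ≅ Z/2


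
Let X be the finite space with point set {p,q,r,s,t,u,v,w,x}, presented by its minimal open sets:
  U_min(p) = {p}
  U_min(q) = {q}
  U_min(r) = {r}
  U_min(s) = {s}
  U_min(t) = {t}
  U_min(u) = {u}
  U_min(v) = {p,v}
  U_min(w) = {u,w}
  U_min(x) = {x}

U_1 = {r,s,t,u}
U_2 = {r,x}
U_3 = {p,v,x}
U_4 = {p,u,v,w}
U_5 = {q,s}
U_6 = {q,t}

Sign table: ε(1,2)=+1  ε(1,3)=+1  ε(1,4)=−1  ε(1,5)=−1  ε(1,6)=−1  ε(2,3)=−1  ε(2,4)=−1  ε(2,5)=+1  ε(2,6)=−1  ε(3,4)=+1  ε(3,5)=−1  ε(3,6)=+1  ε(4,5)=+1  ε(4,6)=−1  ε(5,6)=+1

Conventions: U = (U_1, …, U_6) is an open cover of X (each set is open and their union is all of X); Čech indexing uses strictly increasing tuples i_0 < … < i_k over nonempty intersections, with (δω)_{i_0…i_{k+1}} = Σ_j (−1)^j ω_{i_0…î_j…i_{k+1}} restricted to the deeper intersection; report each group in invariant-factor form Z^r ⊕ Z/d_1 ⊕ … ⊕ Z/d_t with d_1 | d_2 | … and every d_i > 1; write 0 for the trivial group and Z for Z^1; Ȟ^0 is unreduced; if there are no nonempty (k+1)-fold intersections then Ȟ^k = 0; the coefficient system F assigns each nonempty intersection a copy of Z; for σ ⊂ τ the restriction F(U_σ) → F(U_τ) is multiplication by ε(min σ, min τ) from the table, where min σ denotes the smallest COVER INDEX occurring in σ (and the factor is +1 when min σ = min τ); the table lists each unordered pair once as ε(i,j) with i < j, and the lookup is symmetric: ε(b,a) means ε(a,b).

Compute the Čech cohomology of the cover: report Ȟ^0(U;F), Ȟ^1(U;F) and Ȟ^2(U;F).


nonempty overlaps:
  U12={r} U14={u} U15={s} U16={t} U23={x} U34={p,v} U56={q}
C dims 6,7; δ0: rk 5, SNF 1^5
degree 0: 6−5−0 = 1 → Ȟ^0 ≅ Z
degree 1: 7−0−5 = 2 → Ȟ^1 ≅ Z^2
degree 2: 0−0−0 = 0 → Ȟ^2 ≅ 0

Ȟ^0(U;F) ≅ Z,  Ȟ^1(U;F) ≅ Z^2,  Ȟ^2(U;F) ≅ 0


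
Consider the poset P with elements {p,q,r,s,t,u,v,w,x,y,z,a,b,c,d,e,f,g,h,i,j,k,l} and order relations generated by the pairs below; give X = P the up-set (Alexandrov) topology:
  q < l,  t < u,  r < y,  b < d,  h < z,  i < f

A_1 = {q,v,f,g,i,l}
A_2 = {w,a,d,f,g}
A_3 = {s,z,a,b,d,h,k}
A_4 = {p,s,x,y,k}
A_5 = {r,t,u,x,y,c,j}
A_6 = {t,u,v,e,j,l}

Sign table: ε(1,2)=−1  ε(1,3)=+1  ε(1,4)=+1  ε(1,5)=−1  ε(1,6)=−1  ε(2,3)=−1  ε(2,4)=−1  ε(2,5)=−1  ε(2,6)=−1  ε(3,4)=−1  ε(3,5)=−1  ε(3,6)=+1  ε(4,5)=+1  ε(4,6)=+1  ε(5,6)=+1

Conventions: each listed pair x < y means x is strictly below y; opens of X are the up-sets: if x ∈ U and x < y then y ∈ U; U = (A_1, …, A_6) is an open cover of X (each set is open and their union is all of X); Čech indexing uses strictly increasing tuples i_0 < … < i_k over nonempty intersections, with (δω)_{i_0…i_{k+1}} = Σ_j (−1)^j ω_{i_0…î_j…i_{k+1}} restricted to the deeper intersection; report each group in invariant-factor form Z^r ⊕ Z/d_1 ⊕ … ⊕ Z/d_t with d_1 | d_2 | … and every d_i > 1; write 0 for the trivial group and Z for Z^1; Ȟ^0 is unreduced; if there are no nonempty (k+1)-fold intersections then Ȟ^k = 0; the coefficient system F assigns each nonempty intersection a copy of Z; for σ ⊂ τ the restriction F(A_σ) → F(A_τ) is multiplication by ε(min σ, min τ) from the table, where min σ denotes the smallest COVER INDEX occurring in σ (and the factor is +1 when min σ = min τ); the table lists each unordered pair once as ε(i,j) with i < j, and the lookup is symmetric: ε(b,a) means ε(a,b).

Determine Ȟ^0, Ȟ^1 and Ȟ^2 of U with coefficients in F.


Ȟ^0 ≅ Z, Ȟ^1 ≅ Z, Ȟ^2 ≅ 0

nonempty overlaps:
  A12={f,g} A16={v,l} A23={a,d} A34={s,k} A45={x,y} A56={t,u,j}
C dims 6,6; δ0: rk 5, SNF 1^5
degree 0: 6−5−0 = 1 → Ȟ^0 ≅ Z
degree 1: 6−0−5 = 1 → Ȟ^1 ≅ Z
degree 2: 0−0−0 = 0 → Ȟ^2 ≅ 0


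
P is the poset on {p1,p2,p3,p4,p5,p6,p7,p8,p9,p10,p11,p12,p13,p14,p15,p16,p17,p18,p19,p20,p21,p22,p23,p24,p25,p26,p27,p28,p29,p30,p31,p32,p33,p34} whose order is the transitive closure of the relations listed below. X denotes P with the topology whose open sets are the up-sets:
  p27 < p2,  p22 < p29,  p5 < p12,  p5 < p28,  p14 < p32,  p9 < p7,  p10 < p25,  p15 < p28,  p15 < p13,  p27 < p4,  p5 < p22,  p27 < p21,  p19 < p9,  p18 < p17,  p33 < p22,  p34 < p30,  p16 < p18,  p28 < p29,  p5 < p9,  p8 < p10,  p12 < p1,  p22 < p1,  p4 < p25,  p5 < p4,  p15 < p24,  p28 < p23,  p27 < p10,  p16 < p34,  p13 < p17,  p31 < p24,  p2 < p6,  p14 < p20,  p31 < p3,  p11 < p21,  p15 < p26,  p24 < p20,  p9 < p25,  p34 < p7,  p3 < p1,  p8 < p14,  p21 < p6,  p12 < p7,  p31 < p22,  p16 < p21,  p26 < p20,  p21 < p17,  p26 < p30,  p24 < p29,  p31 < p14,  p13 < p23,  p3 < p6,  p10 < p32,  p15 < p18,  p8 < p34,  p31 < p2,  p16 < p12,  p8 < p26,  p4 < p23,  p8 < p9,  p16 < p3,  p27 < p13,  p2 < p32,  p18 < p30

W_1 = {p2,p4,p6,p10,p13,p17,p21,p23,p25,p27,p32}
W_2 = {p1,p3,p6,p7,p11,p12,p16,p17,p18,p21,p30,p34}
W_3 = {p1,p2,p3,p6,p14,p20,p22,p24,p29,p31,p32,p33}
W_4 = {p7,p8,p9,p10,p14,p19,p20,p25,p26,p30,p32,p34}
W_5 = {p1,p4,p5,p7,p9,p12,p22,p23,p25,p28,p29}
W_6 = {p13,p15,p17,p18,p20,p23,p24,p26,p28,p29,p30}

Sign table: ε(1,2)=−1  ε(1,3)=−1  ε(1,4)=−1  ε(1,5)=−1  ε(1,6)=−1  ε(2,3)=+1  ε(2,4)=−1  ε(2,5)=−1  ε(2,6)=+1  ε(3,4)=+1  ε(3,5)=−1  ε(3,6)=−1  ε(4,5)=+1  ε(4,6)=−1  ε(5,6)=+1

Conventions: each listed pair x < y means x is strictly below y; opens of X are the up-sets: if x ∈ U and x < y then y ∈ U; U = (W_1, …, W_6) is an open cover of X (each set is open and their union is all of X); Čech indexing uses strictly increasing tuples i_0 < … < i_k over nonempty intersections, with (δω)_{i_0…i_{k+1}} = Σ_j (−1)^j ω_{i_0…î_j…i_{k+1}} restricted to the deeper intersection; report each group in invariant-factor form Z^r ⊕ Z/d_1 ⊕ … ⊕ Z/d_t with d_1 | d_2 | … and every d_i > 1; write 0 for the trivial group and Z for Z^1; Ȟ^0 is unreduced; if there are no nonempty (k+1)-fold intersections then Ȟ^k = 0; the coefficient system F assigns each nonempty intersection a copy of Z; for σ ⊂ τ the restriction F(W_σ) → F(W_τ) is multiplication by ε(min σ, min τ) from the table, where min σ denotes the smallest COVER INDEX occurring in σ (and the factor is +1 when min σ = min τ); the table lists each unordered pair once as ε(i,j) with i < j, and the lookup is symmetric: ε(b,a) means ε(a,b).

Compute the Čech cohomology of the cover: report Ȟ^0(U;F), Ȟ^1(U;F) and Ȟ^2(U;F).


Ȟ^0(U;F) ≅ 0,  Ȟ^1(U;F) ≅ Z/2,  Ȟ^2(U;F) ≅ Z

intersection data:
  W12={p6,p17,p21} W13={p2,p6,p32} W14={p10,p25,p32} W15={p4,p23,p25} W16={p13,p17,p23} W23={p1,p3,p6} W24={p7,p30,p34} W25={p1,p7,p12} W26={p17,p18,p30} W34={p14,p20,p32} W35={p1,p22,p29} W36={p20,p24,p29} W45={p7,p9,p25} W46={p20,p26,p30} W56={p23,p28,p29}
  W123={p6} W126={p17} W134={p32} W145={p25} W156={p23} W235={p1} W245={p7} W246={p30} W346={p20} W356={p29}
C dims 6,15,10; δ0: rk 6, SNF 1^5·2; δ1: rk 9, SNF 1^9
Ȟ^0 = (6 − 6) − 0 = 0, so Ȟ^0 ≅ 0
Ȟ^1 = (15 − 9) − 6 = 0 plus torsion [2], so Ȟ^1 ≅ Z/2
Ȟ^2 = (10 − 0) − 9 = 1, so Ȟ^2 ≅ Z


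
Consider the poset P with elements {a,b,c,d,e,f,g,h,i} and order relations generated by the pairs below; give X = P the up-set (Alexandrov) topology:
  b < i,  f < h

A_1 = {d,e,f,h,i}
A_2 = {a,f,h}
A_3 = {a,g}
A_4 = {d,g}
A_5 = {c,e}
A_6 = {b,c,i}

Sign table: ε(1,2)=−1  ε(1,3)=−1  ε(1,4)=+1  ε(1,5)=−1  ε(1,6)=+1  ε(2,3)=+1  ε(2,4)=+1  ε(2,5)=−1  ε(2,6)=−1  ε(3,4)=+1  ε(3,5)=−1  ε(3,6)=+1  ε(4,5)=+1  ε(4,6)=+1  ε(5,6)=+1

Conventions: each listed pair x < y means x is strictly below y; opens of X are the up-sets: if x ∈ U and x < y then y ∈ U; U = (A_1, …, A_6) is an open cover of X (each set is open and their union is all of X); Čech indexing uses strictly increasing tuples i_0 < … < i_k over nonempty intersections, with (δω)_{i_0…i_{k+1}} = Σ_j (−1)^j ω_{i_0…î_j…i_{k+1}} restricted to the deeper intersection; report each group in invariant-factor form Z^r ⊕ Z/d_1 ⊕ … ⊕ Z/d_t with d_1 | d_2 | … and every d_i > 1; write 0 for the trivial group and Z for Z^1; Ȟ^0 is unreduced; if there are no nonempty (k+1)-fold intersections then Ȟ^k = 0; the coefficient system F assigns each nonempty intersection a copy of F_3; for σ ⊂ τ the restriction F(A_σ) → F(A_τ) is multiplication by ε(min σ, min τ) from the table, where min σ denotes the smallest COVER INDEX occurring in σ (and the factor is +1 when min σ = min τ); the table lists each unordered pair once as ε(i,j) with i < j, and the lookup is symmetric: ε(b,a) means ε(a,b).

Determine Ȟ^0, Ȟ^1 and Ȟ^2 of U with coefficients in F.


Ȟ^0 = 0, Ȟ^1 = Z/3 and Ȟ^2 = 0

intersection data:
  A12={f,h} A14={d} A15={e} A16={i} A23={a} A34={g} A56={c}
C dims 6,7; δ0: rk_F3 6
Ȟ^0 = (6 − 6) − 0 = 0, so Ȟ^0 ≅ 0
Ȟ^1 = (7 − 0) − 6 = 1, so Ȟ^1 ≅ Z/3
Ȟ^2 = (0 − 0) − 0 = 0, so Ȟ^2 ≅ 0


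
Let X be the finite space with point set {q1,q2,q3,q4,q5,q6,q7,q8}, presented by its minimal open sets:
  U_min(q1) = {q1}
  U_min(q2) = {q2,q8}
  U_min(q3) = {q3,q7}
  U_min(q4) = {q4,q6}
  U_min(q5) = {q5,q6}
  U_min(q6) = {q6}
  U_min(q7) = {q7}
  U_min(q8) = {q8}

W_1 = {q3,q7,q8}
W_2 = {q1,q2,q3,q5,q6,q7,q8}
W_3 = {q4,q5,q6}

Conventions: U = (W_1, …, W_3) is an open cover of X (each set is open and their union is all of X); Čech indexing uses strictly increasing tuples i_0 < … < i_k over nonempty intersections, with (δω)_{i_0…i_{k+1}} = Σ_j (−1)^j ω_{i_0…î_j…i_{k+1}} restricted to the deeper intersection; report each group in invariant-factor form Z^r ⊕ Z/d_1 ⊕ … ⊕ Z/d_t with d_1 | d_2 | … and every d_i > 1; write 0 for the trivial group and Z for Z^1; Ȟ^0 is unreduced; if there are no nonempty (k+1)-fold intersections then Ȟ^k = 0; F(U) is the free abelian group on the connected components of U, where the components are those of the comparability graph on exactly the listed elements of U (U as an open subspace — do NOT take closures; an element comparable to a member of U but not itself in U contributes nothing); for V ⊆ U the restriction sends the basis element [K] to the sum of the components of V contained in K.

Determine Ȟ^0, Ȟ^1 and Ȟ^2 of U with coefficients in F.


Ȟ^0 = Z^4, Ȟ^1 = 0 and Ȟ^2 = 0

cover nerve:
  W12={q3,q7,q8} W23={q5,q6}
components per intersection:
  W1: {q3,q7} {q8}
  W2: {q1} {q2,q8} {q3,q7} {q5,q6}
  W3: {q4,q5,q6}
  W12: {q3,q7} {q8}
  W23: {q5,q6}
C dims 7,3; δ0: rk 3, SNF 1^3
Ȟ^0: (7−3)−0=4 ⇒ Z^4
Ȟ^1: (3−0)−3=0 ⇒ 0
Ȟ^2: (0−0)−0=0 ⇒ 0


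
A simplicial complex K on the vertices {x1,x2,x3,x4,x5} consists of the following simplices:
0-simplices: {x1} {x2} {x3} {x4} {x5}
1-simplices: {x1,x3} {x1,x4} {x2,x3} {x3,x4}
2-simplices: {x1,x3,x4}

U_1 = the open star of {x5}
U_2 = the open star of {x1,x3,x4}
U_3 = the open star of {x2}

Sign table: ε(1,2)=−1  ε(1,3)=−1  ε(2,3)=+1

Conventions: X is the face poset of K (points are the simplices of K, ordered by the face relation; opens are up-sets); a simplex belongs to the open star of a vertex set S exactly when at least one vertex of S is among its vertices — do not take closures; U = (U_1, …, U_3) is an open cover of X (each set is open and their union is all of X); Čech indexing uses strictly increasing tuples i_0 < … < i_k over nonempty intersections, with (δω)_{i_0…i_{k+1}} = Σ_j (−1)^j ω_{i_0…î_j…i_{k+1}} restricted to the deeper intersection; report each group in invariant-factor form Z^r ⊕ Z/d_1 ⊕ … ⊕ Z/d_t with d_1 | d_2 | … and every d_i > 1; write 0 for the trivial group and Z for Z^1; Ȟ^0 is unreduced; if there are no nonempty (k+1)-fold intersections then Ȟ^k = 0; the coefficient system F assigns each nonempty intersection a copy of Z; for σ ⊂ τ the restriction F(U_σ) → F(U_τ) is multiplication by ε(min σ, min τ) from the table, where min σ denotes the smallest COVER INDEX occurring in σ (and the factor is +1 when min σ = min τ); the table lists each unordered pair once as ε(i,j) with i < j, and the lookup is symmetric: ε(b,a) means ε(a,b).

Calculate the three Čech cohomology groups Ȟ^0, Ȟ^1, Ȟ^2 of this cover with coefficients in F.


nerve of the cover:
  U1={{x5}} U2={{x1},{x3},{x4},{x1,x3},{x1,x4},{x2,x3},{x3,x4},{x1,x3,x4}} U3={{x2},{x2,x3}}
  U23={{x2,x3}}
C dims 3,1; δ0: rk 1, SNF 1^1
Ȟ^0 = (3 − 1) − 0 = 2, so Ȟ^0 ≅ Z^2
Ȟ^1 = (1 − 0) − 1 = 0, so Ȟ^1 ≅ 0
Ȟ^2 = (0 − 0) − 0 = 0, so Ȟ^2 ≅ 0

Ȟ^0 = Z^2,  Ȟ^1 = 0,  Ȟ^2 = 0


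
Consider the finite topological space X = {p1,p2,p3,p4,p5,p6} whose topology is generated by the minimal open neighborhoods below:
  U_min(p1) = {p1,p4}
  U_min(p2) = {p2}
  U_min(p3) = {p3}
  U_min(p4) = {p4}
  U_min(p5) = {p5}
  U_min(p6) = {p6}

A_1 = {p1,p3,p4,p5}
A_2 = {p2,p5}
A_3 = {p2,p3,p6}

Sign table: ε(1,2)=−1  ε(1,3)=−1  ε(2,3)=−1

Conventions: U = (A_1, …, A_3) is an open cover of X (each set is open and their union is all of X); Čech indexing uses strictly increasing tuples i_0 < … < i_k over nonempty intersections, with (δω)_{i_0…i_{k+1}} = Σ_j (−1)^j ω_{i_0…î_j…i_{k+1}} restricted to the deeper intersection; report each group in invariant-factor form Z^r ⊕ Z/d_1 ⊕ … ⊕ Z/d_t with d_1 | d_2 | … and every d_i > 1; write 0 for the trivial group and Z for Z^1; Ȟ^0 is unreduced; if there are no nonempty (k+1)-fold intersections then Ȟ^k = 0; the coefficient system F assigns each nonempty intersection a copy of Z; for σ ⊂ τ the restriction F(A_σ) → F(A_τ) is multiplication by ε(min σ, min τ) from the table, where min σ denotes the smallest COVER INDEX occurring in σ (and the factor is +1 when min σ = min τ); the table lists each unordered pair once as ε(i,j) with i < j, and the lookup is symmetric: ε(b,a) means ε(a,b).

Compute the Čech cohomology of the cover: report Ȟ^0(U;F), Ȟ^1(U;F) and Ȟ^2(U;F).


Ȟ^0 ≅ 0; Ȟ^1 ≅ Z/2; Ȟ^2 ≅ 0

intersection data:
  A12={p5} A13={p3} A23={p2}
C dims 3,3; δ0: rk 3, SNF 1^2·2
Ȟ^0 = (3 − 3) − 0 = 0, so Ȟ^0 ≅ 0
Ȟ^1 = (3 − 0) − 3 = 0 plus torsion [2], so Ȟ^1 ≅ Z/2
Ȟ^2 = (0 − 0) − 0 = 0, so Ȟ^2 ≅ 0


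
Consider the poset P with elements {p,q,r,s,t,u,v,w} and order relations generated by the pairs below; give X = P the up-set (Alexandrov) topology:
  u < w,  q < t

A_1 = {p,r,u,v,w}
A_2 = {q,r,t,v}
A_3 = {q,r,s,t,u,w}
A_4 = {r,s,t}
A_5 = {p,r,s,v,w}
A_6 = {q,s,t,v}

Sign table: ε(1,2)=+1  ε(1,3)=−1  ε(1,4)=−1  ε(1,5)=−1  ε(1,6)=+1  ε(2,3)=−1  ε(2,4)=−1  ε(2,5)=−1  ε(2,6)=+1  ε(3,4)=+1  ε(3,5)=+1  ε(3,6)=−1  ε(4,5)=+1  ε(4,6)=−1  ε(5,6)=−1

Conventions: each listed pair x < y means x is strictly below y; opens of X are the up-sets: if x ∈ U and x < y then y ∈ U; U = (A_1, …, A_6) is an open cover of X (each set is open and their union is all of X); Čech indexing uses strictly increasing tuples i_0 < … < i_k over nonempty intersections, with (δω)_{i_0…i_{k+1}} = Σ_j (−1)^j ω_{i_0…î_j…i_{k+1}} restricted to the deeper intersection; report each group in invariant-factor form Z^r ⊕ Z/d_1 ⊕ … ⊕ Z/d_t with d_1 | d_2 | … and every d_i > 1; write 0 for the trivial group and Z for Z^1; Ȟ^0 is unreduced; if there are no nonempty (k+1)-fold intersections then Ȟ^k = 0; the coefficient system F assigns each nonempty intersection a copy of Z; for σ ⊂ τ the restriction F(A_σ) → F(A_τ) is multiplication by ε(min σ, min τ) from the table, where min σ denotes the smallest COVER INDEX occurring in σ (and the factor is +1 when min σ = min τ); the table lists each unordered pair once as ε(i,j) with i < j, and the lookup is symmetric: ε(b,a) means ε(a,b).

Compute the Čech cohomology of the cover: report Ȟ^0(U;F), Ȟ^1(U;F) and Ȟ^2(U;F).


nerve simplices:
  A12={r,v} A13={r,u,w} A14={r} A15={p,r,v,w} A16={v} A23={q,r,t} A24={r,t} A25={r,v} A26={q,t,v} A34={r,s,t} A35={r,s,w} A36={q,s,t} A45={r,s} A46={s,t} A56={s,v}
  A123={r} A124={r} A125={r,v} A126={v} A134={r} A135={r,w} A145={r} A156={v} A234={r,t} A235={r} A236={q,t} A245={r} A246={t} A256={v} A345={r,s} A346={s,t} A356={s} A456={s}
  A1234={r} A1235={r} A1245={r} A1256={v} A1345={r} A2345={r} A2346={t} A3456={s}
  A12345={r}
C dims 6,15,18,8; δ0: rk 5, SNF 1^5; δ1: rk 10, SNF 1^10; δ2: rk 7, SNF 1^7
degree 0: 6−5−0 = 1 → Ȟ^0 ≅ Z
degree 1: 15−10−5 = 0 → Ȟ^1 ≅ 0
degree 2: 18−7−10 = 1 → Ȟ^2 ≅ Z

Ȟ^0 ≅ Z; Ȟ^1 ≅ 0; Ȟ^2 ≅ Z


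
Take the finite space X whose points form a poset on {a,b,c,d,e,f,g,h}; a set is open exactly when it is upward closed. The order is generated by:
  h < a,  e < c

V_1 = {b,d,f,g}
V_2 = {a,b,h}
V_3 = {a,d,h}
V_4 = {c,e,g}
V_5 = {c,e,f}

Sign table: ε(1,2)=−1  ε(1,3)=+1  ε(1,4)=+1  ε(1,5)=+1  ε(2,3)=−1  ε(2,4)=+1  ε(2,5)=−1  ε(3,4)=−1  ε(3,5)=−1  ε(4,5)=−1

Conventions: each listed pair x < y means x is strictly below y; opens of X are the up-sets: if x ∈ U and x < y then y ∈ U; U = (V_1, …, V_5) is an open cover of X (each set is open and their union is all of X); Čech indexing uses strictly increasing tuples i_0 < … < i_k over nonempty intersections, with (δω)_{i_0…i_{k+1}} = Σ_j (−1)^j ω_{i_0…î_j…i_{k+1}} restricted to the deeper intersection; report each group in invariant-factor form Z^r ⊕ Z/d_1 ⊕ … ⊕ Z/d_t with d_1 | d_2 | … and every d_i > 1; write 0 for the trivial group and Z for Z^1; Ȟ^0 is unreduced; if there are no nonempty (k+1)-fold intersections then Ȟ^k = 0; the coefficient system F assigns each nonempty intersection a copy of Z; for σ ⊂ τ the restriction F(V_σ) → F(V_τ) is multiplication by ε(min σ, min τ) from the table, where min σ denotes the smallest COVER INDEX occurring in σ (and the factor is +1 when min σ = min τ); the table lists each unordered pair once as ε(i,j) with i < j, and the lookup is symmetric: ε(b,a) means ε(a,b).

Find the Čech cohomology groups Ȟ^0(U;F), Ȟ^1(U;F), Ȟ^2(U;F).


nerve simplices:
  V12={b} V13={d} V14={g} V15={f} V23={a,h} V45={c,e}
C dims 5,6; δ0: rk 5, SNF 1^4·2
degree 0: 5−5−0 = 0 → Ȟ^0 ≅ 0
degree 1: 6−0−5 = 1 plus torsion [2] → Ȟ^1 ≅ Z ⊕ Z/2
degree 2: 0−0−0 = 0 → Ȟ^2 ≅ 0

Ȟ^0 ≅ 0,  Ȟ^1 ≅ Z ⊕ Z/2,  Ȟ^2 ≅ 0


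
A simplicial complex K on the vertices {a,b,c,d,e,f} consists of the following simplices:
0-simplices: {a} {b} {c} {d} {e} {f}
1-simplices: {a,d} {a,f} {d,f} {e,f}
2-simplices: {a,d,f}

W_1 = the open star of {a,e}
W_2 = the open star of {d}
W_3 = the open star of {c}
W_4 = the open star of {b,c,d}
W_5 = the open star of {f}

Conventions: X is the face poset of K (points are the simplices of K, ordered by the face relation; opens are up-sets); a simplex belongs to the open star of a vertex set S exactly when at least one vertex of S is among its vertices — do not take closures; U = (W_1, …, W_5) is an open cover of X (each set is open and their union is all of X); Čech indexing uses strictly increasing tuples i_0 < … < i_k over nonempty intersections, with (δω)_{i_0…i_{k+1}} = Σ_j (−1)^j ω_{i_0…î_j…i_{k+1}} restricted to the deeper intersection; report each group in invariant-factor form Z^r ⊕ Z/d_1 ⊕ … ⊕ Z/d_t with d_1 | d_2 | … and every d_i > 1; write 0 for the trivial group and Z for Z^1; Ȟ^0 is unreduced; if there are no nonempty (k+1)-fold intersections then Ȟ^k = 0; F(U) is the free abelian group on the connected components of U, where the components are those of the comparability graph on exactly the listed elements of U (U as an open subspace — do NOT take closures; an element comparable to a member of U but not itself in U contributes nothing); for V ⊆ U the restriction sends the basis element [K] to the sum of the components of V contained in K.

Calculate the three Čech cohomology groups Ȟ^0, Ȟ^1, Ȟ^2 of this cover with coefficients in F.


Ȟ^0 ≅ Z^3, Ȟ^1 ≅ 0, Ȟ^2 ≅ 0

cover nerve:
  W1={{a},{e},{a,d},{a,f},{e,f},{a,d,f}} W2={{d},{a,d},{d,f},{a,d,f}} W3={{c}} W4={{b},{c},{d},{a,d},{d,f},{a,d,f}} W5={{f},{a,f},{d,f},{e,f},{a,d,f}}
  W12={{a,d},{a,d,f}} W14={{a,d},{a,d,f}} W15={{a,f},{e,f},{a,d,f}} W24={{d},{a,d},{d,f},{a,d,f}} W25={{d,f},{a,d,f}} W34={{c}} W45={{d,f},{a,d,f}}
  W124={{a,d},{a,d,f}} W125={{a,d,f}} W145={{a,d,f}} W245={{d,f},{a,d,f}}
  W1245={{a,d,f}}
components per intersection:
  W1: {{a},{a,d},{a,f},{a,d,f}} {{e},{e,f}}
  W2: {{d},{a,d},{d,f},{a,d,f}}
  W3: {{c}}
  W4: {{b}} {{c}} {{d},{a,d},{d,f},{a,d,f}}
  W5: {{f},{a,f},{d,f},{e,f},{a,d,f}}
  W12: {{a,d},{a,d,f}}
  W14: {{a,d},{a,d,f}}
  W15: {{a,f},{a,d,f}} {{e,f}}
  W24: {{d},{a,d},{d,f},{a,d,f}}
  W25: {{d,f},{a,d,f}}
  W34: {{c}}
  W45: {{d,f},{a,d,f}}
  W124: {{a,d},{a,d,f}}
  W125: {{a,d,f}}
  W145: {{a,d,f}}
  W245: {{d,f},{a,d,f}}
  W1245: {{a,d,f}}
C dims 8,8,4,1; δ0: rk 5, SNF 1^5; δ1: rk 3, SNF 1^3; δ2: rk 1, SNF 1^1
Ȟ^0: (8−5)−0=3 ⇒ Z^3
Ȟ^1: (8−3)−5=0 ⇒ 0
Ȟ^2: (4−1)−3=0 ⇒ 0


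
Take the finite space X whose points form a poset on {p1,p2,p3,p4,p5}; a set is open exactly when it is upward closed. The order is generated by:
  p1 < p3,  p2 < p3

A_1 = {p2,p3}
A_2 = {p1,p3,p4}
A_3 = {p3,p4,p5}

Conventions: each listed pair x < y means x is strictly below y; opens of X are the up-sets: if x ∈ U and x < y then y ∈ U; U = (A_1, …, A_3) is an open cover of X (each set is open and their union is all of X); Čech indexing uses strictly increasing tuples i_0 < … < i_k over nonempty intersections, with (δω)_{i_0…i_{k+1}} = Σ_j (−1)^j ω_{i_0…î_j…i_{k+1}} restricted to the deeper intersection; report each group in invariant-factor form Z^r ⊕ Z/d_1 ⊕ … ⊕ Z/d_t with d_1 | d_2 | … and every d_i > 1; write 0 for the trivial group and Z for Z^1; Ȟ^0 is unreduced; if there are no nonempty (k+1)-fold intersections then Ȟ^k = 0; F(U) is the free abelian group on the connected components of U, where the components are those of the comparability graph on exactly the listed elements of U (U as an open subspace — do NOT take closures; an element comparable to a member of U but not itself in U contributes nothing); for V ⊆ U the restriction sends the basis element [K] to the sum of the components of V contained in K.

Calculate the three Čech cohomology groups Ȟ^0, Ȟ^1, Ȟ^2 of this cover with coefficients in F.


Ȟ^0(U;F) ≅ Z^3; Ȟ^1(U;F) ≅ 0; Ȟ^2(U;F) ≅ 0

cover nerve:
  A12={p3} A13={p3} A23={p3,p4}
  A123={p3}
components per intersection:
  A1: {p2,p3}
  A2: {p1,p3} {p4}
  A3: {p3} {p4} {p5}
  A12: {p3}
  A13: {p3}
  A23: {p3} {p4}
  A123: {p3}
C dims 6,4,1; δ0: rk 3, SNF 1^3; δ1: rk 1, SNF 1^1
Ȟ^0: (6−3)−0=3 ⇒ Z^3
Ȟ^1: (4−1)−3=0 ⇒ 0
Ȟ^2: (1−0)−1=0 ⇒ 0


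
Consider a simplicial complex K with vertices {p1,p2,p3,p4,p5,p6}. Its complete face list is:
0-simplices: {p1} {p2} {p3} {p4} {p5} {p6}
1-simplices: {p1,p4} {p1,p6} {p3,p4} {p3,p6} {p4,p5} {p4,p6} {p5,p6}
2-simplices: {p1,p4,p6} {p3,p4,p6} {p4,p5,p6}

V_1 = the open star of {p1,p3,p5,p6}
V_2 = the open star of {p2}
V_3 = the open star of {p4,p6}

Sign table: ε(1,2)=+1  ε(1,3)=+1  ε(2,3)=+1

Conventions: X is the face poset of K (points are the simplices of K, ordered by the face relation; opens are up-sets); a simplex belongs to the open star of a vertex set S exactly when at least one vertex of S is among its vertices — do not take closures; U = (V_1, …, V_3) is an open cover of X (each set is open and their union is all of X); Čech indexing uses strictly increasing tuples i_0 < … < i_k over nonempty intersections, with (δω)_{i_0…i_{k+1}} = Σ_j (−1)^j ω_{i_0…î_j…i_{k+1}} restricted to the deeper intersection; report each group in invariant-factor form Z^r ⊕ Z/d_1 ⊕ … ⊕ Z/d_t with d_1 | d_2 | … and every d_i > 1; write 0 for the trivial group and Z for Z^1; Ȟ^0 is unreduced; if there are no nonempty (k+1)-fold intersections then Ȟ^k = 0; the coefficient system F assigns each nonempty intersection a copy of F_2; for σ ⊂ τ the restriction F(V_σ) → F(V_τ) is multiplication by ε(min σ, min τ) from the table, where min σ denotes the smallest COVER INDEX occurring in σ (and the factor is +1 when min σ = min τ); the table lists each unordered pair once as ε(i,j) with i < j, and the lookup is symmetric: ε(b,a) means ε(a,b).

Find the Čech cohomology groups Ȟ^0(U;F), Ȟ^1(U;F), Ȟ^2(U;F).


Ȟ^0 = Z/2 ⊕ Z/2, Ȟ^1 = 0, Ȟ^2 = 0

cover nerve:
  V1={{p1},{p3},{p5},{p6},{p1,p4},{p1,p6},{p3,p4},{p3,p6},{p4,p5},{p4,p6},{p5,p6},{p1,p4,p6},{p3,p4,p6},{p4,p5,p6}} V2={{p2}} V3={{p4},{p6},{p1,p4},{p1,p6},{p3,p4},{p3,p6},{p4,p5},{p4,p6},{p5,p6},{p1,p4,p6},{p3,p4,p6},{p4,p5,p6}}
  V13={{p6},{p1,p4},{p1,p6},{p3,p4},{p3,p6},{p4,p5},{p4,p6},{p5,p6},{p1,p4,p6},{p3,p4,p6},{p4,p5,p6}}
C dims 3,1; δ0: rk_F2 1
Ȟ^0: (3−1)−0=2 ⇒ Z/2 ⊕ Z/2
Ȟ^1: (1−0)−1=0 ⇒ 0
Ȟ^2: (0−0)−0=0 ⇒ 0


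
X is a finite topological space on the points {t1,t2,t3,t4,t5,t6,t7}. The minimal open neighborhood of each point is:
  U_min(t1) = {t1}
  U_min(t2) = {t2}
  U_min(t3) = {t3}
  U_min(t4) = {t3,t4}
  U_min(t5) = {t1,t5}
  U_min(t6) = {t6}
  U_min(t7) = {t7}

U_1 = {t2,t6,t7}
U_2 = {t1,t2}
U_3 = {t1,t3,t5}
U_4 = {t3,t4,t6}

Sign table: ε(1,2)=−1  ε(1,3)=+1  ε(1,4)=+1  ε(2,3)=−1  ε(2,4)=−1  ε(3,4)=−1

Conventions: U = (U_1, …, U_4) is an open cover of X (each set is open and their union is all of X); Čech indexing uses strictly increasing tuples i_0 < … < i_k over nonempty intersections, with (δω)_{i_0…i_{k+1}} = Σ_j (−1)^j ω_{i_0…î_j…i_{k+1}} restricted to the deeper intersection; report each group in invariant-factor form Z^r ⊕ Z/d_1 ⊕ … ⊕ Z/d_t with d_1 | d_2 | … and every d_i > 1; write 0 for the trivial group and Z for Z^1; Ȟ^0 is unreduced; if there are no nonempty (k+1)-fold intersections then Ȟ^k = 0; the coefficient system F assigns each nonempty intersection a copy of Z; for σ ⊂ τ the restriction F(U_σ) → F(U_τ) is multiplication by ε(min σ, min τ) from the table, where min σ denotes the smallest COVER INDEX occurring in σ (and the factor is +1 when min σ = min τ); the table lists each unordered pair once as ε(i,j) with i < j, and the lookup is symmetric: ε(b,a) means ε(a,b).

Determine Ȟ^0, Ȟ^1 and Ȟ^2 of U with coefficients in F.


nerve of the cover:
  U12={t2} U14={t6} U23={t1} U34={t3}
C dims 4,4; δ0: rk 4, SNF 1^3·2
Ȟ^0 = (4 − 4) − 0 = 0, so Ȟ^0 ≅ 0
Ȟ^1 = (4 − 0) − 4 = 0 plus torsion [2], so Ȟ^1 ≅ Z/2
Ȟ^2 = (0 − 0) − 0 = 0, so Ȟ^2 ≅ 0

Ȟ^0 ≅ 0; Ȟ^1 ≅ Z/2; Ȟ^2 ≅ 0


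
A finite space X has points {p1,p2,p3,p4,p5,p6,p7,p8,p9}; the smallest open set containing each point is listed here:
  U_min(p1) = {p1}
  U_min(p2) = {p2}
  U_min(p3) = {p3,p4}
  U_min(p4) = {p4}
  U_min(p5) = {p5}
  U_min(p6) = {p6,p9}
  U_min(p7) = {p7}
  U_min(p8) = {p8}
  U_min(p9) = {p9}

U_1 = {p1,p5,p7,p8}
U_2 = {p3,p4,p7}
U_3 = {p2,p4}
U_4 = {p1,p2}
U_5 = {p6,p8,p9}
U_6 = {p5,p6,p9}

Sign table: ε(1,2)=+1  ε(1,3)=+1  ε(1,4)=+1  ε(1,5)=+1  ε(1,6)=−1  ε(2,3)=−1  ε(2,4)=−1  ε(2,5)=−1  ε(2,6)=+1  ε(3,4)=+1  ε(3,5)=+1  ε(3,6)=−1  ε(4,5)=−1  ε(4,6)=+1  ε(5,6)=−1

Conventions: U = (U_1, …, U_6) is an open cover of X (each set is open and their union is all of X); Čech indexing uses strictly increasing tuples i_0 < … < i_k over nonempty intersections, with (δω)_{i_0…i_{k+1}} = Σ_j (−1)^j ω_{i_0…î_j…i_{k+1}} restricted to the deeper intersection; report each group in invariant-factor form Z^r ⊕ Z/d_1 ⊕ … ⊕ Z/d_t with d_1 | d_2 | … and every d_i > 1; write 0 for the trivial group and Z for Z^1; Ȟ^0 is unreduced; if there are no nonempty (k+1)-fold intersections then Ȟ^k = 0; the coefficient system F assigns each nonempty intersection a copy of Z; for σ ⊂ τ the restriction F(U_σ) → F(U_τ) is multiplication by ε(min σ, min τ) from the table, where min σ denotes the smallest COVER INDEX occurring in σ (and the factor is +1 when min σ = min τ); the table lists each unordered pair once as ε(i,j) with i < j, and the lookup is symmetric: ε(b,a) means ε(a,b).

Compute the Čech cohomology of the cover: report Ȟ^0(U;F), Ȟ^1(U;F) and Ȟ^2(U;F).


Ȟ^0(U;F) ≅ 0, Ȟ^1(U;F) ≅ Z ⊕ Z/2, Ȟ^2(U;F) ≅ 0

cover nerve:
  U12={p7} U14={p1} U15={p8} U16={p5} U23={p4} U34={p2} U56={p6,p9}
C dims 6,7; δ0: rk 6, SNF 1^5·2
Ȟ^0: (6−6)−0=0 ⇒ 0
Ȟ^1: (7−0)−6=1 plus torsion [2] ⇒ Z ⊕ Z/2
Ȟ^2: (0−0)−0=0 ⇒ 0


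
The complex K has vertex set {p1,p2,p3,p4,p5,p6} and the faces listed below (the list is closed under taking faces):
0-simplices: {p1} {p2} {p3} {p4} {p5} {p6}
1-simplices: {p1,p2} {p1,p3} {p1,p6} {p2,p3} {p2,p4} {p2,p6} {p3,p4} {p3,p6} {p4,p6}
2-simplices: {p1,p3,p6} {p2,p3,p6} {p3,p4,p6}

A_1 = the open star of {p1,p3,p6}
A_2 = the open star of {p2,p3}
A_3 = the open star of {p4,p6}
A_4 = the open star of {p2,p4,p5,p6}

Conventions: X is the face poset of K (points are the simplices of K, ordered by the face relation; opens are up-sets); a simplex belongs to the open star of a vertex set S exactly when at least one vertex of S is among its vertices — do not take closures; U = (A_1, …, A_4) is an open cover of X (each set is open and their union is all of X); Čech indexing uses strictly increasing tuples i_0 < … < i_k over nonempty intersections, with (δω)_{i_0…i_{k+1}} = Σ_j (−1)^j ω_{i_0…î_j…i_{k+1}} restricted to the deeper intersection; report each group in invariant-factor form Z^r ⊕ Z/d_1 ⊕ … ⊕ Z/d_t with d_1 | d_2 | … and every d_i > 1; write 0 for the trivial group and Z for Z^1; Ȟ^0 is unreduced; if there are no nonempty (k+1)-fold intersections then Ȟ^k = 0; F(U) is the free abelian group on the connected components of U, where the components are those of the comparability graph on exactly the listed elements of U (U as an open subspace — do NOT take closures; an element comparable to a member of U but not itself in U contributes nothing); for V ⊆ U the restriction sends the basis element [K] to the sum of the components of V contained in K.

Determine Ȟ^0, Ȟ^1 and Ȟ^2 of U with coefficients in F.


nerve simplices:
  A1={{p1},{p3},{p6},{p1,p2},{p1,p3},{p1,p6},{p2,p3},{p2,p6},{p3,p4},{p3,p6},{p4,p6},{p1,p3,p6},{p2,p3,p6},{p3,p4,p6}} A2={{p2},{p3},{p1,p2},{p1,p3},{p2,p3},{p2,p4},{p2,p6},{p3,p4},{p3,p6},{p1,p3,p6},{p2,p3,p6},{p3,p4,p6}} A3={{p4},{p6},{p1,p6},{p2,p4},{p2,p6},{p3,p4},{p3,p6},{p4,p6},{p1,p3,p6},{p2,p3,p6},{p3,p4,p6}} A4={{p2},{p4},{p5},{p6},{p1,p2},{p1,p6},{p2,p3},{p2,p4},{p2,p6},{p3,p4},{p3,p6},{p4,p6},{p1,p3,p6},{p2,p3,p6},{p3,p4,p6}}
  A12={{p3},{p1,p2},{p1,p3},{p2,p3},{p2,p6},{p3,p4},{p3,p6},{p1,p3,p6},{p2,p3,p6},{p3,p4,p6}} A13={{p6},{p1,p6},{p2,p6},{p3,p4},{p3,p6},{p4,p6},{p1,p3,p6},{p2,p3,p6},{p3,p4,p6}} A14={{p6},{p1,p2},{p1,p6},{p2,p3},{p2,p6},{p3,p4},{p3,p6},{p4,p6},{p1,p3,p6},{p2,p3,p6},{p3,p4,p6}} A23={{p2,p4},{p2,p6},{p3,p4},{p3,p6},{p1,p3,p6},{p2,p3,p6},{p3,p4,p6}} A24={{p2},{p1,p2},{p2,p3},{p2,p4},{p2,p6},{p3,p4},{p3,p6},{p1,p3,p6},{p2,p3,p6},{p3,p4,p6}} A34={{p4},{p6},{p1,p6},{p2,p4},{p2,p6},{p3,p4},{p3,p6},{p4,p6},{p1,p3,p6},{p2,p3,p6},{p3,p4,p6}}
  A123={{p2,p6},{p3,p4},{p3,p6},{p1,p3,p6},{p2,p3,p6},{p3,p4,p6}} A124={{p1,p2},{p2,p3},{p2,p6},{p3,p4},{p3,p6},{p1,p3,p6},{p2,p3,p6},{p3,p4,p6}} A134={{p6},{p1,p6},{p2,p6},{p3,p4},{p3,p6},{p4,p6},{p1,p3,p6},{p2,p3,p6},{p3,p4,p6}} A234={{p2,p4},{p2,p6},{p3,p4},{p3,p6},{p1,p3,p6},{p2,p3,p6},{p3,p4,p6}}
  A1234={{p2,p6},{p3,p4},{p3,p6},{p1,p3,p6},{p2,p3,p6},{p3,p4,p6}}
components per intersection:
  A1: {{p1},{p3},{p6},{p1,p2},{p1,p3},{p1,p6},{p2,p3},{p2,p6},{p3,p4},{p3,p6},{p4,p6},{p1,p3,p6},{p2,p3,p6},{p3,p4,p6}}
  A2: {{p2},{p3},{p1,p2},{p1,p3},{p2,p3},{p2,p4},{p2,p6},{p3,p4},{p3,p6},{p1,p3,p6},{p2,p3,p6},{p3,p4,p6}}
  A3: {{p4},{p6},{p1,p6},{p2,p4},{p2,p6},{p3,p4},{p3,p6},{p4,p6},{p1,p3,p6},{p2,p3,p6},{p3,p4,p6}}
  A4: {{p2},{p4},{p6},{p1,p2},{p1,p6},{p2,p3},{p2,p4},{p2,p6},{p3,p4},{p3,p6},{p4,p6},{p1,p3,p6},{p2,p3,p6},{p3,p4,p6}} {{p5}}
  A12: {{p3},{p1,p3},{p2,p3},{p2,p6},{p3,p4},{p3,p6},{p1,p3,p6},{p2,p3,p6},{p3,p4,p6}} {{p1,p2}}
  A13: {{p6},{p1,p6},{p2,p6},{p3,p4},{p3,p6},{p4,p6},{p1,p3,p6},{p2,p3,p6},{p3,p4,p6}}
  A14: {{p6},{p1,p6},{p2,p3},{p2,p6},{p3,p4},{p3,p6},{p4,p6},{p1,p3,p6},{p2,p3,p6},{p3,p4,p6}} {{p1,p2}}
  A23: {{p2,p4}} {{p2,p6},{p3,p4},{p3,p6},{p1,p3,p6},{p2,p3,p6},{p3,p4,p6}}
  A24: {{p2},{p1,p2},{p2,p3},{p2,p4},{p2,p6},{p3,p4},{p3,p6},{p1,p3,p6},{p2,p3,p6},{p3,p4,p6}}
  A34: {{p4},{p6},{p1,p6},{p2,p4},{p2,p6},{p3,p4},{p3,p6},{p4,p6},{p1,p3,p6},{p2,p3,p6},{p3,p4,p6}}
  A123: {{p2,p6},{p3,p4},{p3,p6},{p1,p3,p6},{p2,p3,p6},{p3,p4,p6}}
  A124: {{p1,p2}} {{p2,p3},{p2,p6},{p3,p4},{p3,p6},{p1,p3,p6},{p2,p3,p6},{p3,p4,p6}}
  A134: {{p6},{p1,p6},{p2,p6},{p3,p4},{p3,p6},{p4,p6},{p1,p3,p6},{p2,p3,p6},{p3,p4,p6}}
  A234: {{p2,p4}} {{p2,p6},{p3,p4},{p3,p6},{p1,p3,p6},{p2,p3,p6},{p3,p4,p6}}
  A1234: {{p2,p6},{p3,p4},{p3,p6},{p1,p3,p6},{p2,p3,p6},{p3,p4,p6}}
C dims 5,9,6,1; δ0: rk 3, SNF 1^3; δ1: rk 5, SNF 1^5; δ2: rk 1, SNF 1^1
degree 0: 5−3−0 = 2 → Ȟ^0 ≅ Z^2
degree 1: 9−5−3 = 1 → Ȟ^1 ≅ Z
degree 2: 6−1−5 = 0 → Ȟ^2 ≅ 0

Ȟ^0 = Z^2; Ȟ^1 = Z; Ȟ^2 = 0
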